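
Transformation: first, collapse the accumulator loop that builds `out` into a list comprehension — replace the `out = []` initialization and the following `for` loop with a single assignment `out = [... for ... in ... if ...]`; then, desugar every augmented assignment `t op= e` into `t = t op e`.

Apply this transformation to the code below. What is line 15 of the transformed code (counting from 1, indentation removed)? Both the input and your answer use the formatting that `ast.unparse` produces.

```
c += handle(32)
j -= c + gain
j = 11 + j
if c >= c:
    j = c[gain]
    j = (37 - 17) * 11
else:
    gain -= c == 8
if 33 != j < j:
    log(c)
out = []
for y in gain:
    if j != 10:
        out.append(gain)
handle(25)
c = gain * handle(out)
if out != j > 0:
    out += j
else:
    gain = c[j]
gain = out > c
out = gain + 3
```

out = out + j

Transformed code:
c = c + handle(32)
j = j - (c + gain)
j = 11 + j
if c >= c:
    j = c[gain]
    j = (37 - 17) * 11
else:
    gain = gain - (c == 8)
if 33 != j < j:
    log(c)
out = [gain for y in gain if j != 10]
handle(25)
c = gain * handle(out)
if out != j > 0:
    out = out + j
else:
    gain = c[j]
gain = out > c
out = gain + 3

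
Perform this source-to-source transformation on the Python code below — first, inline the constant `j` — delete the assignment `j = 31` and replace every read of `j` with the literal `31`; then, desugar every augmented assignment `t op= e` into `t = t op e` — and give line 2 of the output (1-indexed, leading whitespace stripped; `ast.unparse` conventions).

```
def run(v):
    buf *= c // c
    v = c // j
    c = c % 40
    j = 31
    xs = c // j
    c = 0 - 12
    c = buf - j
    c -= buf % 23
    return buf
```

buf = buf * (c // c)

Transformed code:
def run(v):
    buf = buf * (c // c)
    v = c // 31
    c = c % 40
    xs = c // 31
    c = 0 - 12
    c = buf - 31
    c = c - buf % 23
    return buf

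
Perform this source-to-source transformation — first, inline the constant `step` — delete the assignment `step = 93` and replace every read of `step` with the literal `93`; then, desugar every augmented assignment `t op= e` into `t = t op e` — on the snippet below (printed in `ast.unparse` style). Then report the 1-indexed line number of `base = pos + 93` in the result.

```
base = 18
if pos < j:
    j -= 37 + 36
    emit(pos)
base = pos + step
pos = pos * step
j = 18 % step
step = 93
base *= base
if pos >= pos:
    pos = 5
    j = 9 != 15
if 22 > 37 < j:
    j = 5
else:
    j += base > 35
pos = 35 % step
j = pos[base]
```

Transformed code:
base = 18
if pos < j:
    j = j - (37 + 36)
    emit(pos)
base = pos + 93
pos = pos * 93
j = 18 % 93
base = base * base
if pos >= pos:
    pos = 5
    j = 9 != 15
if 22 > 37 < j:
    j = 5
else:
    j = j + (base > 35)
pos = 35 % 93
j = pos[base]

5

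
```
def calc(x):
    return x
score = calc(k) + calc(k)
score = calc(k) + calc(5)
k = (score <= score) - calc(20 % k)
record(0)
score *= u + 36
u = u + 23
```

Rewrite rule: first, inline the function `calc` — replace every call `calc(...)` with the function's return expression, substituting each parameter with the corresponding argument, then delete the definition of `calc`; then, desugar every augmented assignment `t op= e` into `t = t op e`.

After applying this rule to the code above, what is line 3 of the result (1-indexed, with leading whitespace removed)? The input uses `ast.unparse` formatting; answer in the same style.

k = (score <= score) - 20 % k

Transformed code:
score = k + k
score = k + 5
k = (score <= score) - 20 % k
record(0)
score = score * (u + 36)
u = u + 23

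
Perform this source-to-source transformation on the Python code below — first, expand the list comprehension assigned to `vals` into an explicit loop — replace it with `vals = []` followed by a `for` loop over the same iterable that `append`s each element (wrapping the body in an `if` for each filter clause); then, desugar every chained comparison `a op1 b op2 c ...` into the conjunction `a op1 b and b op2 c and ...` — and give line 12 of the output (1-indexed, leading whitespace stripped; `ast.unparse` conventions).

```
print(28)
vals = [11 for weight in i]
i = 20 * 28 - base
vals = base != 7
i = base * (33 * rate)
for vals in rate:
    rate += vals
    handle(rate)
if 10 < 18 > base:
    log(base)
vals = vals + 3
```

Transformed code:
print(28)
vals = []
for weight in i:
    vals.append(11)
i = 20 * 28 - base
vals = base != 7
i = base * (33 * rate)
for vals in rate:
    rate += vals
    handle(rate)
if 10 < 18 and 18 > base:
    log(base)
vals = vals + 3

log(base)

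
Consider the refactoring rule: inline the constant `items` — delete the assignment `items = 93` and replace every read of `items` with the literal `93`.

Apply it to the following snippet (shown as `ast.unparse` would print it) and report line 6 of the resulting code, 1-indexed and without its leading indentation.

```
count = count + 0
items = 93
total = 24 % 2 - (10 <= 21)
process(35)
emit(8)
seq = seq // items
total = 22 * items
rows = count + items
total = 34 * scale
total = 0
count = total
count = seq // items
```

Transformed code:
count = count + 0
total = 24 % 2 - (10 <= 21)
process(35)
emit(8)
seq = seq // 93
total = 22 * 93
rows = count + 93
total = 34 * scale
total = 0
count = total
count = seq // 93

total = 22 * 93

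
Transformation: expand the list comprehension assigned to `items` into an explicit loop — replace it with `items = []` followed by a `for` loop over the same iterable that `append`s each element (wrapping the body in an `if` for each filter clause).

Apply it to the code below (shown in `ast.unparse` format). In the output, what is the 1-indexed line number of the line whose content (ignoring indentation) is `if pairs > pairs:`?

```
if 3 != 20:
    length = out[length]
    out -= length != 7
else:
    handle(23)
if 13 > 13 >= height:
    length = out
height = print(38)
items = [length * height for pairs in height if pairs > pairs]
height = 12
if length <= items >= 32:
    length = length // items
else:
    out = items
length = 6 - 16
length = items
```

11

Transformed code:
if 3 != 20:
    length = out[length]
    out -= length != 7
else:
    handle(23)
if 13 > 13 >= height:
    length = out
height = print(38)
items = []
for pairs in height:
    if pairs > pairs:
        items.append(length * height)
height = 12
if length <= items >= 32:
    length = length // items
else:
    out = items
length = 6 - 16
length = items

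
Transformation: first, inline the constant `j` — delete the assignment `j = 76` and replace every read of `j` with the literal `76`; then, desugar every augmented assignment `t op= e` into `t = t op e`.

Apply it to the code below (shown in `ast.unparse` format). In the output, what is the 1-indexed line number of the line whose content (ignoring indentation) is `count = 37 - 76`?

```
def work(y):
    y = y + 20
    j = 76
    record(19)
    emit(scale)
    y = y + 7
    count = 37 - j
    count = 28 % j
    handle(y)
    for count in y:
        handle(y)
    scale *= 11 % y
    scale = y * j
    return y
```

6

Transformed code:
def work(y):
    y = y + 20
    record(19)
    emit(scale)
    y = y + 7
    count = 37 - 76
    count = 28 % 76
    handle(y)
    for count in y:
        handle(y)
    scale = scale * (11 % y)
    scale = y * 76
    return y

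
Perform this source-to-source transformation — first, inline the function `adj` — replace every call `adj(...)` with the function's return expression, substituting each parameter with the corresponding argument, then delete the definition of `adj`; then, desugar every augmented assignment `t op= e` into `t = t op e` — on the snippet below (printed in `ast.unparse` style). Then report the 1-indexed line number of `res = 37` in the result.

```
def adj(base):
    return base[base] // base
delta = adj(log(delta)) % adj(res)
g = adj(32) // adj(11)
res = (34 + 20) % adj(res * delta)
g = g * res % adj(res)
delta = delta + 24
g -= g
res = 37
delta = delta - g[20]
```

7

Transformed code:
delta = log(delta)[log(delta)] // log(delta) % (res[res] // res)
g = 32[32] // 32 // (11[11] // 11)
res = (34 + 20) % ((res * delta)[res * delta] // (res * delta))
g = g * res % (res[res] // res)
delta = delta + 24
g = g - g
res = 37
delta = delta - g[20]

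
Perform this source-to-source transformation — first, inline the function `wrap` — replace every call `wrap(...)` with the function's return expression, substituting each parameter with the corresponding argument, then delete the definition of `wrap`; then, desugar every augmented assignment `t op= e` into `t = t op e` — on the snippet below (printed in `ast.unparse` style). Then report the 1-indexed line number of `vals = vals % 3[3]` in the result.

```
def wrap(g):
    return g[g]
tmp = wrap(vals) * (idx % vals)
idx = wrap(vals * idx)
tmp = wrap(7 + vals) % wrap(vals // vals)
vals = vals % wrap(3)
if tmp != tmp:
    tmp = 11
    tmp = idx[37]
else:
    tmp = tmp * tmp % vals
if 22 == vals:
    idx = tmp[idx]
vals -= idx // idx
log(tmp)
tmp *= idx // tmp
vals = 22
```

Transformed code:
tmp = vals[vals] * (idx % vals)
idx = (vals * idx)[vals * idx]
tmp = (7 + vals)[7 + vals] % (vals // vals)[vals // vals]
vals = vals % 3[3]
if tmp != tmp:
    tmp = 11
    tmp = idx[37]
else:
    tmp = tmp * tmp % vals
if 22 == vals:
    idx = tmp[idx]
vals = vals - idx // idx
log(tmp)
tmp = tmp * (idx // tmp)
vals = 22

4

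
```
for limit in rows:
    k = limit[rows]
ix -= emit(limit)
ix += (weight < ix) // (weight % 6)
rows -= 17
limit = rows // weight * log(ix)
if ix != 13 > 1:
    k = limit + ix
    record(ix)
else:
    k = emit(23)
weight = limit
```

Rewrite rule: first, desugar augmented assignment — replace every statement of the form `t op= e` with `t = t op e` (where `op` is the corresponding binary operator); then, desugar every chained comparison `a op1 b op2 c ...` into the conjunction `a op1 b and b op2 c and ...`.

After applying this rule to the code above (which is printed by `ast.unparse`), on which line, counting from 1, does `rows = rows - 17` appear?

Transformed code:
for limit in rows:
    k = limit[rows]
ix = ix - emit(limit)
ix = ix + (weight < ix) // (weight % 6)
rows = rows - 17
limit = rows // weight * log(ix)
if ix != 13 and 13 > 1:
    k = limit + ix
    record(ix)
else:
    k = emit(23)
weight = limit

5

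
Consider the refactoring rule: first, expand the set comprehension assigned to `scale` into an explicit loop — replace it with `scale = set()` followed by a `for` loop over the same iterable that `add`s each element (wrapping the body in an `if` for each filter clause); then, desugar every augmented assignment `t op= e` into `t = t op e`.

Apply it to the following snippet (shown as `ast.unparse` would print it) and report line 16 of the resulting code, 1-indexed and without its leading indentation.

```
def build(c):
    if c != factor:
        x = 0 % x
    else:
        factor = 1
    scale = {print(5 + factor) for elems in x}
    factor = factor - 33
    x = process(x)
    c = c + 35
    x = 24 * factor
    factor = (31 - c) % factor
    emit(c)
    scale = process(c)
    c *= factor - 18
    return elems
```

c = c * (factor - 18)

Transformed code:
def build(c):
    if c != factor:
        x = 0 % x
    else:
        factor = 1
    scale = set()
    for elems in x:
        scale.add(print(5 + factor))
    factor = factor - 33
    x = process(x)
    c = c + 35
    x = 24 * factor
    factor = (31 - c) % factor
    emit(c)
    scale = process(c)
    c = c * (factor - 18)
    return elems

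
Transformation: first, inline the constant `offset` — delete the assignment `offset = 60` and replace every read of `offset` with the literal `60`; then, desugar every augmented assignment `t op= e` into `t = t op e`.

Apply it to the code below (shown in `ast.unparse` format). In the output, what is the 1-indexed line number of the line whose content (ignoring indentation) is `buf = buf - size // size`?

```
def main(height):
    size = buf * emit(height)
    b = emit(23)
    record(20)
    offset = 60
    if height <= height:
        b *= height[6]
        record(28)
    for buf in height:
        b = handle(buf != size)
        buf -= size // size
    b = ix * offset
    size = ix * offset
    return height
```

Transformed code:
def main(height):
    size = buf * emit(height)
    b = emit(23)
    record(20)
    if height <= height:
        b = b * height[6]
        record(28)
    for buf in height:
        b = handle(buf != size)
        buf = buf - size // size
    b = ix * 60
    size = ix * 60
    return height

10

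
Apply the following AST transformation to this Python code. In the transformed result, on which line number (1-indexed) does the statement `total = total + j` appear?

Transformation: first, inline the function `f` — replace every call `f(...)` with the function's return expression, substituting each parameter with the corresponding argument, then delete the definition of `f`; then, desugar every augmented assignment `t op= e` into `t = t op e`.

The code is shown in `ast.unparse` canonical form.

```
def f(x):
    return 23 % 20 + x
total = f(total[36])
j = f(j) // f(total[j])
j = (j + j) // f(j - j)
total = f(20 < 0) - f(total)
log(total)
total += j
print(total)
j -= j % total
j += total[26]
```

6

Transformed code:
total = 23 % 20 + total[36]
j = (23 % 20 + j) // (23 % 20 + total[j])
j = (j + j) // (23 % 20 + (j - j))
total = 23 % 20 + (20 < 0) - (23 % 20 + total)
log(total)
total = total + j
print(total)
j = j - j % total
j = j + total[26]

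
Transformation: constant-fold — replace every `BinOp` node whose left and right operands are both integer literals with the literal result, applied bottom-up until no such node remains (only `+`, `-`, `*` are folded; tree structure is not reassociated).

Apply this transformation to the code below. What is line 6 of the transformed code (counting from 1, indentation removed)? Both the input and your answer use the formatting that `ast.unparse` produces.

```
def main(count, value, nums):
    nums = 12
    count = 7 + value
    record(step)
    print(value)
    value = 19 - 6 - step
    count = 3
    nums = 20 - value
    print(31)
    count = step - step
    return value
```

value = 13 - step

Transformed code:
def main(count, value, nums):
    nums = 12
    count = 7 + value
    record(step)
    print(value)
    value = 13 - step
    count = 3
    nums = 20 - value
    print(31)
    count = step - step
    return value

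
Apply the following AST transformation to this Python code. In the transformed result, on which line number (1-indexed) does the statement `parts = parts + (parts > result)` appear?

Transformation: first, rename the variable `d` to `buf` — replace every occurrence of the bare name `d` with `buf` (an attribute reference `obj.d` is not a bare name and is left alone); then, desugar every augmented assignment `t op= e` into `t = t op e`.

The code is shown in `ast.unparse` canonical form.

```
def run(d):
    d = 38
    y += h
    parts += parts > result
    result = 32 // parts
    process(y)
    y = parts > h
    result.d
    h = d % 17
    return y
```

4

Transformed code:
def run(buf):
    buf = 38
    y = y + h
    parts = parts + (parts > result)
    result = 32 // parts
    process(y)
    y = parts > h
    result.d
    h = buf % 17
    return y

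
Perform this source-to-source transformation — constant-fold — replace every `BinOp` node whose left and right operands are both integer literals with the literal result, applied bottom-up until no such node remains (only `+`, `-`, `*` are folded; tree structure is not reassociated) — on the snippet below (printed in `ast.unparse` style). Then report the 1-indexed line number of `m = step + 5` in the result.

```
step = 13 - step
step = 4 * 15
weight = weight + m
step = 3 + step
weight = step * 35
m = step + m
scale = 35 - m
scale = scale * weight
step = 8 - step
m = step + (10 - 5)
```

Transformed code:
step = 13 - step
step = 60
weight = weight + m
step = 3 + step
weight = step * 35
m = step + m
scale = 35 - m
scale = scale * weight
step = 8 - step
m = step + 5

10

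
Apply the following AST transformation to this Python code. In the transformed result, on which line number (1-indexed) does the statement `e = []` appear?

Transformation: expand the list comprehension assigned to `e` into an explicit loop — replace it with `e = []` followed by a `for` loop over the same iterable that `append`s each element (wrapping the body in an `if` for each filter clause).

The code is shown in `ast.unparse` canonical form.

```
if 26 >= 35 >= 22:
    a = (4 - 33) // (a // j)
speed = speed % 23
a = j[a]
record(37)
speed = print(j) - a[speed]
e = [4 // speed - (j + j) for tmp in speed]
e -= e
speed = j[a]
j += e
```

Transformed code:
if 26 >= 35 >= 22:
    a = (4 - 33) // (a // j)
speed = speed % 23
a = j[a]
record(37)
speed = print(j) - a[speed]
e = []
for tmp in speed:
    e.append(4 // speed - (j + j))
e -= e
speed = j[a]
j += e

7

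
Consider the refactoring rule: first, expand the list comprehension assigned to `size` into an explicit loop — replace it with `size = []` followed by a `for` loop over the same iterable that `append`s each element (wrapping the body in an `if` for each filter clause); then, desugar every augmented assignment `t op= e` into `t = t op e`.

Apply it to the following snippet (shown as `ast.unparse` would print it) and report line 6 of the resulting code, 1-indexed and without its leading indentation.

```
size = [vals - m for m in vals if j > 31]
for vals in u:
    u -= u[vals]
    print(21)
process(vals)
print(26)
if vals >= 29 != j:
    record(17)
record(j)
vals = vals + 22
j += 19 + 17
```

u = u - u[vals]

Transformed code:
size = []
for m in vals:
    if j > 31:
        size.append(vals - m)
for vals in u:
    u = u - u[vals]
    print(21)
process(vals)
print(26)
if vals >= 29 != j:
    record(17)
record(j)
vals = vals + 22
j = j + (19 + 17)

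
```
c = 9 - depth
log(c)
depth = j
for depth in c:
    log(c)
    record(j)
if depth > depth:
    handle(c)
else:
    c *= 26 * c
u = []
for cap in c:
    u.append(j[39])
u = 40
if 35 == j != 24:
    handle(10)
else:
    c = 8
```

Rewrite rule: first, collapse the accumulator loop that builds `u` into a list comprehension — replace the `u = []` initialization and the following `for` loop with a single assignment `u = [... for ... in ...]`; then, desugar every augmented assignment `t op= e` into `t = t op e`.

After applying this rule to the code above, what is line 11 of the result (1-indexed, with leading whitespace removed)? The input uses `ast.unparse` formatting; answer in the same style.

Transformed code:
c = 9 - depth
log(c)
depth = j
for depth in c:
    log(c)
    record(j)
if depth > depth:
    handle(c)
else:
    c = c * (26 * c)
u = [j[39] for cap in c]
u = 40
if 35 == j != 24:
    handle(10)
else:
    c = 8

u = [j[39] for cap in c]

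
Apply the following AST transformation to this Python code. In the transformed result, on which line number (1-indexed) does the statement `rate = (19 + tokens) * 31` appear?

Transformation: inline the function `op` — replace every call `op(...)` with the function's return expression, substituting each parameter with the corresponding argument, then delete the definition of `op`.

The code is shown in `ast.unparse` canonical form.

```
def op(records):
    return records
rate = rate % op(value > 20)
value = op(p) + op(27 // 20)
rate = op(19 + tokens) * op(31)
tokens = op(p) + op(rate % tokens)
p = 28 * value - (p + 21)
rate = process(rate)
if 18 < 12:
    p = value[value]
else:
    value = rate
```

Transformed code:
rate = rate % (value > 20)
value = p + 27 // 20
rate = (19 + tokens) * 31
tokens = p + rate % tokens
p = 28 * value - (p + 21)
rate = process(rate)
if 18 < 12:
    p = value[value]
else:
    value = rate

3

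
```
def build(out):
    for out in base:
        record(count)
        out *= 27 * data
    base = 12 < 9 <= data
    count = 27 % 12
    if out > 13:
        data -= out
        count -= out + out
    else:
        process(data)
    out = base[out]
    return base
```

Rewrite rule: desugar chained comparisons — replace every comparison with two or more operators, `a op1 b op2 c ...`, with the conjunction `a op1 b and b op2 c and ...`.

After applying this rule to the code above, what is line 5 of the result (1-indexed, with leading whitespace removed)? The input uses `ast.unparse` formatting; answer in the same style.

base = 12 < 9 and 9 <= data

Transformed code:
def build(out):
    for out in base:
        record(count)
        out *= 27 * data
    base = 12 < 9 and 9 <= data
    count = 27 % 12
    if out > 13:
        data -= out
        count -= out + out
    else:
        process(data)
    out = base[out]
    return base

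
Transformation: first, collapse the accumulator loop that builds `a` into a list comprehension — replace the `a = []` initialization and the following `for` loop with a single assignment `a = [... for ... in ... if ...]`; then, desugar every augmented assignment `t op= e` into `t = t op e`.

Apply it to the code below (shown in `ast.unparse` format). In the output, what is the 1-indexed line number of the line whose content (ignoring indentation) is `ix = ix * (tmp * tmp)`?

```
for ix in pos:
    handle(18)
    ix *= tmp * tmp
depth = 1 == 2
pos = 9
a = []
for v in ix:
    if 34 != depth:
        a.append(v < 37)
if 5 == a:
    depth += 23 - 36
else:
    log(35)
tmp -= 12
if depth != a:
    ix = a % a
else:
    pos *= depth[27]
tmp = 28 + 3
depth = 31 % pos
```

3

Transformed code:
for ix in pos:
    handle(18)
    ix = ix * (tmp * tmp)
depth = 1 == 2
pos = 9
a = [v < 37 for v in ix if 34 != depth]
if 5 == a:
    depth = depth + (23 - 36)
else:
    log(35)
tmp = tmp - 12
if depth != a:
    ix = a % a
else:
    pos = pos * depth[27]
tmp = 28 + 3
depth = 31 % pos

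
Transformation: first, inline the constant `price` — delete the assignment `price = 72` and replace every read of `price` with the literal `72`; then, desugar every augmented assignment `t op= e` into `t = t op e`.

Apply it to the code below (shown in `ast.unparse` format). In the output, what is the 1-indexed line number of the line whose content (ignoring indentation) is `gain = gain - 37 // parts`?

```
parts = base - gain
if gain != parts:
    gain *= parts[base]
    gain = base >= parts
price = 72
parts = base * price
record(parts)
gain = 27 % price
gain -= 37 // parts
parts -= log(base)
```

8

Transformed code:
parts = base - gain
if gain != parts:
    gain = gain * parts[base]
    gain = base >= parts
parts = base * 72
record(parts)
gain = 27 % 72
gain = gain - 37 // parts
parts = parts - log(base)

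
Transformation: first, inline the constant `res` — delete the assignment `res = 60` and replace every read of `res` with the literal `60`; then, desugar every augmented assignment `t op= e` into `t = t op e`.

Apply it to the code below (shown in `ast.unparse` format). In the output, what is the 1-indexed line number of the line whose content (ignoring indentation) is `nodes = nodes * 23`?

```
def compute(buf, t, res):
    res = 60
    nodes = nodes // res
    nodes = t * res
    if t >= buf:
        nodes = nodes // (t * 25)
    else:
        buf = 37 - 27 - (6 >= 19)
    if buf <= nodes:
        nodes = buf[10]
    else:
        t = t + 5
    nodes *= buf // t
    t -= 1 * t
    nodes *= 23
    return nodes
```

14

Transformed code:
def compute(buf, t, res):
    nodes = nodes // 60
    nodes = t * 60
    if t >= buf:
        nodes = nodes // (t * 25)
    else:
        buf = 37 - 27 - (6 >= 19)
    if buf <= nodes:
        nodes = buf[10]
    else:
        t = t + 5
    nodes = nodes * (buf // t)
    t = t - 1 * t
    nodes = nodes * 23
    return nodes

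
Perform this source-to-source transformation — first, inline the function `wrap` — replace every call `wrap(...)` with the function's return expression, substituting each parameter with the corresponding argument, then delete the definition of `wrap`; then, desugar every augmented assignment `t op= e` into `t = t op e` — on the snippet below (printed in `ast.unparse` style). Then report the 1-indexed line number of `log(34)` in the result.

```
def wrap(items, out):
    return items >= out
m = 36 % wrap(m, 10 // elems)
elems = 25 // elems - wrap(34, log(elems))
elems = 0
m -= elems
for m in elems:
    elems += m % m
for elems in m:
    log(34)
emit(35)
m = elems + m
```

Transformed code:
m = 36 % (m >= 10 // elems)
elems = 25 // elems - (34 >= log(elems))
elems = 0
m = m - elems
for m in elems:
    elems = elems + m % m
for elems in m:
    log(34)
emit(35)
m = elems + m

8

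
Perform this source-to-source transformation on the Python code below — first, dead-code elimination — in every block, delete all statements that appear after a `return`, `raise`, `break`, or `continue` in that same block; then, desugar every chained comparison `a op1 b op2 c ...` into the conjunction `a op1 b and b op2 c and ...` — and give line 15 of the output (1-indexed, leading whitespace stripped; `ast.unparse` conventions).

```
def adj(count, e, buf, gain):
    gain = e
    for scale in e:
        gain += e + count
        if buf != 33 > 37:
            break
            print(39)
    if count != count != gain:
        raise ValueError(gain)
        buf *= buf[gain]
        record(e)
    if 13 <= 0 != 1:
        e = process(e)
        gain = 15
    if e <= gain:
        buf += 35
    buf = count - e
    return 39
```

return 39

Transformed code:
def adj(count, e, buf, gain):
    gain = e
    for scale in e:
        gain += e + count
        if buf != 33 and 33 > 37:
            break
    if count != count and count != gain:
        raise ValueError(gain)
    if 13 <= 0 and 0 != 1:
        e = process(e)
        gain = 15
    if e <= gain:
        buf += 35
    buf = count - e
    return 39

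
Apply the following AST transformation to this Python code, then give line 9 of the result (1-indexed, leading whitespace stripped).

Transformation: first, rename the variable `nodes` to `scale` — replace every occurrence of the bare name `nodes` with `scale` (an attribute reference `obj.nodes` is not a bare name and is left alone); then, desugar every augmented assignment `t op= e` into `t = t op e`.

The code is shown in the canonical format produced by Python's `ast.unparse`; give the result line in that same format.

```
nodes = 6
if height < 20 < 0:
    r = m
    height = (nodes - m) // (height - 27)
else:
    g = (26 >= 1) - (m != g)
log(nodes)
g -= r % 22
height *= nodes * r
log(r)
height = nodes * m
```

Transformed code:
scale = 6
if height < 20 < 0:
    r = m
    height = (scale - m) // (height - 27)
else:
    g = (26 >= 1) - (m != g)
log(scale)
g = g - r % 22
height = height * (scale * r)
log(r)
height = scale * m

height = height * (scale * r)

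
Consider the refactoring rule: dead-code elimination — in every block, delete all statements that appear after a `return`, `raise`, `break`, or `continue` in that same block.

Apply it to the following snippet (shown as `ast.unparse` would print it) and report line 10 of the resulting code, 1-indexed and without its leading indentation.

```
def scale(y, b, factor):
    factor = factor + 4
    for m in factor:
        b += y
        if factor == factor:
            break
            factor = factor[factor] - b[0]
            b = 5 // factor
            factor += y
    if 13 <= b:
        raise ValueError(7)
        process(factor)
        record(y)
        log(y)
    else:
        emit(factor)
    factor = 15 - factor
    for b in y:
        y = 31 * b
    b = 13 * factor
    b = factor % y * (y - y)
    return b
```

emit(factor)

Transformed code:
def scale(y, b, factor):
    factor = factor + 4
    for m in factor:
        b += y
        if factor == factor:
            break
    if 13 <= b:
        raise ValueError(7)
    else:
        emit(factor)
    factor = 15 - factor
    for b in y:
        y = 31 * b
    b = 13 * factor
    b = factor % y * (y - y)
    return b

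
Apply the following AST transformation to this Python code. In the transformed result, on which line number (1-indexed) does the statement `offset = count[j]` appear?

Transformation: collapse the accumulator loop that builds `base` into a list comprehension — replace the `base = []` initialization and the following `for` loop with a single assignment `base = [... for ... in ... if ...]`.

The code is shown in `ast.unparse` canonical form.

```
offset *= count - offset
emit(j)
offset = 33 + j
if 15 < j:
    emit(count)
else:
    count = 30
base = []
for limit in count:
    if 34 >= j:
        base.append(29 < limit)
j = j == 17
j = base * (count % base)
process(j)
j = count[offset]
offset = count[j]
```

Transformed code:
offset *= count - offset
emit(j)
offset = 33 + j
if 15 < j:
    emit(count)
else:
    count = 30
base = [29 < limit for limit in count if 34 >= j]
j = j == 17
j = base * (count % base)
process(j)
j = count[offset]
offset = count[j]

13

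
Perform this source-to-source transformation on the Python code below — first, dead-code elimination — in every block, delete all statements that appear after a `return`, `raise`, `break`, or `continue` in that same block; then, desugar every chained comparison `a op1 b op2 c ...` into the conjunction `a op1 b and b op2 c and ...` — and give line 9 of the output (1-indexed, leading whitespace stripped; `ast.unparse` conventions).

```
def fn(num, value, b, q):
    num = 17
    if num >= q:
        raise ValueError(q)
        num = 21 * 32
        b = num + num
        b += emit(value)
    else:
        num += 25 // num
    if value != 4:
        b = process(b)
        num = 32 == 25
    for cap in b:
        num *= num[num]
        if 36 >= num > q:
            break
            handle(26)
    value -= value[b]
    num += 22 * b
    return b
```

Transformed code:
def fn(num, value, b, q):
    num = 17
    if num >= q:
        raise ValueError(q)
    else:
        num += 25 // num
    if value != 4:
        b = process(b)
        num = 32 == 25
    for cap in b:
        num *= num[num]
        if 36 >= num and num > q:
            break
    value -= value[b]
    num += 22 * b
    return b

num = 32 == 25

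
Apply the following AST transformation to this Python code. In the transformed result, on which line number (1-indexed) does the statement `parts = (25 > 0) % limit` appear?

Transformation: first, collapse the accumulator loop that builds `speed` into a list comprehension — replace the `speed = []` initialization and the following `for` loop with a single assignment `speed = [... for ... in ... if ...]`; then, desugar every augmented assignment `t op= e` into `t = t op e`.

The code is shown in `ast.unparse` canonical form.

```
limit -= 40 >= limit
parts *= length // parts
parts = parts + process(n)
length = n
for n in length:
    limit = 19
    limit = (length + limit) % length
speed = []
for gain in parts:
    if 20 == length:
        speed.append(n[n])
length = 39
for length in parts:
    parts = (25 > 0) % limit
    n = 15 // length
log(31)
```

11

Transformed code:
limit = limit - (40 >= limit)
parts = parts * (length // parts)
parts = parts + process(n)
length = n
for n in length:
    limit = 19
    limit = (length + limit) % length
speed = [n[n] for gain in parts if 20 == length]
length = 39
for length in parts:
    parts = (25 > 0) % limit
    n = 15 // length
log(31)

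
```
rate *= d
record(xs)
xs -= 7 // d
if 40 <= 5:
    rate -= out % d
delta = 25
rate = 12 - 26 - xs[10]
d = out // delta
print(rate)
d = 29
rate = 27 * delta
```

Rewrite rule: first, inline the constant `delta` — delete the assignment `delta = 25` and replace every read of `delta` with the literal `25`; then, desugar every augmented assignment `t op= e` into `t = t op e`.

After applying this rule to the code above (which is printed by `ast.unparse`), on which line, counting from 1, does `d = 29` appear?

Transformed code:
rate = rate * d
record(xs)
xs = xs - 7 // d
if 40 <= 5:
    rate = rate - out % d
rate = 12 - 26 - xs[10]
d = out // 25
print(rate)
d = 29
rate = 27 * 25

9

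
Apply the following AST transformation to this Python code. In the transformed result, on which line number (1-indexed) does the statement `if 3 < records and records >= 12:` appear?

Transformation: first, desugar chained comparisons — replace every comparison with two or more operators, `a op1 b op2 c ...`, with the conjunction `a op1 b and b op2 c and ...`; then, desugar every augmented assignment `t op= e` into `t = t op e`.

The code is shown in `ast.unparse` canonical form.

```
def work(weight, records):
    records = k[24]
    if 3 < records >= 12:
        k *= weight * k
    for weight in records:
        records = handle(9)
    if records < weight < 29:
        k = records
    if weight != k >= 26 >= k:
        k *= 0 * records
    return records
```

Transformed code:
def work(weight, records):
    records = k[24]
    if 3 < records and records >= 12:
        k = k * (weight * k)
    for weight in records:
        records = handle(9)
    if records < weight and weight < 29:
        k = records
    if weight != k and k >= 26 and (26 >= k):
        k = k * (0 * records)
    return records

3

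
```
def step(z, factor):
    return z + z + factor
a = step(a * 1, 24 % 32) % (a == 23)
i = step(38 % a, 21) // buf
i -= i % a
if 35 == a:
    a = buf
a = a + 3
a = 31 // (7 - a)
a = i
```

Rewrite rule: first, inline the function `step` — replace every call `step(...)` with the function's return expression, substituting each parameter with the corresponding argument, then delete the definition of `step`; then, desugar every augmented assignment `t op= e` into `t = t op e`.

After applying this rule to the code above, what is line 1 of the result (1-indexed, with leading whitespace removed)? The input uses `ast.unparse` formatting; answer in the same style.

a = (a * 1 + a * 1 + 24 % 32) % (a == 23)

Transformed code:
a = (a * 1 + a * 1 + 24 % 32) % (a == 23)
i = (38 % a + 38 % a + 21) // buf
i = i - i % a
if 35 == a:
    a = buf
a = a + 3
a = 31 // (7 - a)
a = i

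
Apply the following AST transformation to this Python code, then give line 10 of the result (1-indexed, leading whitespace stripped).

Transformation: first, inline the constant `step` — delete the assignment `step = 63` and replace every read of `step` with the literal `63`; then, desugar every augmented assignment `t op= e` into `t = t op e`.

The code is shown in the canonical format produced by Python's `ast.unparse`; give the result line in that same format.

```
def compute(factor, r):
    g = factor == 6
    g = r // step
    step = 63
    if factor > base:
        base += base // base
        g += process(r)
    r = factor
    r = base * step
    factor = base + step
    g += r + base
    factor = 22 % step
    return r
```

g = g + (r + base)

Transformed code:
def compute(factor, r):
    g = factor == 6
    g = r // 63
    if factor > base:
        base = base + base // base
        g = g + process(r)
    r = factor
    r = base * 63
    factor = base + 63
    g = g + (r + base)
    factor = 22 % 63
    return r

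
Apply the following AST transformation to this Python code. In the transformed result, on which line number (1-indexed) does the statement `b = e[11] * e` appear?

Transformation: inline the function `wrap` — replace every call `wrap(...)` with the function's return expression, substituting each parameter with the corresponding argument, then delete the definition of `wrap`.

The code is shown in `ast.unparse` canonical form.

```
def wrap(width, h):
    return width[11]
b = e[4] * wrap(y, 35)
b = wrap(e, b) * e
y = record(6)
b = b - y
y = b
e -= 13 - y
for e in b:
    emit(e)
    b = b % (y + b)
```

2

Transformed code:
b = e[4] * y[11]
b = e[11] * e
y = record(6)
b = b - y
y = b
e -= 13 - y
for e in b:
    emit(e)
    b = b % (y + b)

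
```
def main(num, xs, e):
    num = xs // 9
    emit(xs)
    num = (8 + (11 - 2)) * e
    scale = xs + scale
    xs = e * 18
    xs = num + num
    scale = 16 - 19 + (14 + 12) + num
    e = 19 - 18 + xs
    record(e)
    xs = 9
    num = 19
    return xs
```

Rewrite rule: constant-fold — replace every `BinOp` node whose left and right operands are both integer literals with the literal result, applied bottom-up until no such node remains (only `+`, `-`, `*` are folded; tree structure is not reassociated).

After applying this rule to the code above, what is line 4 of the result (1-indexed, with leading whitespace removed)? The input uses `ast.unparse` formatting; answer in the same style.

num = 17 * e

Transformed code:
def main(num, xs, e):
    num = xs // 9
    emit(xs)
    num = 17 * e
    scale = xs + scale
    xs = e * 18
    xs = num + num
    scale = 23 + num
    e = 1 + xs
    record(e)
    xs = 9
    num = 19
    return xs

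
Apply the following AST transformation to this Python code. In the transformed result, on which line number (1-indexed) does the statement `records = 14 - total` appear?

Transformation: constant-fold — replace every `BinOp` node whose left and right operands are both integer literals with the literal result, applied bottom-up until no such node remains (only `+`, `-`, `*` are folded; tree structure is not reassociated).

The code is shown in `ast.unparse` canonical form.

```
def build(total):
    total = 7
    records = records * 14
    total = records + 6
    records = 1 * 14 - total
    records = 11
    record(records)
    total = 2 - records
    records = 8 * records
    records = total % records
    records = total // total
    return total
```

5

Transformed code:
def build(total):
    total = 7
    records = records * 14
    total = records + 6
    records = 14 - total
    records = 11
    record(records)
    total = 2 - records
    records = 8 * records
    records = total % records
    records = total // total
    return total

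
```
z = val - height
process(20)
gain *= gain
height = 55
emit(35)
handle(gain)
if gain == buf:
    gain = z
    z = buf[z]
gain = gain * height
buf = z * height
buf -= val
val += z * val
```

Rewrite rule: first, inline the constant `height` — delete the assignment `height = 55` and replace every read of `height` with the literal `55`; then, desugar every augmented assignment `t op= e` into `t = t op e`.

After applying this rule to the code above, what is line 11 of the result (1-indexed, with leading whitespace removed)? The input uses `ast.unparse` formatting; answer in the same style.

Transformed code:
z = val - 55
process(20)
gain = gain * gain
emit(35)
handle(gain)
if gain == buf:
    gain = z
    z = buf[z]
gain = gain * 55
buf = z * 55
buf = buf - val
val = val + z * val

buf = buf - val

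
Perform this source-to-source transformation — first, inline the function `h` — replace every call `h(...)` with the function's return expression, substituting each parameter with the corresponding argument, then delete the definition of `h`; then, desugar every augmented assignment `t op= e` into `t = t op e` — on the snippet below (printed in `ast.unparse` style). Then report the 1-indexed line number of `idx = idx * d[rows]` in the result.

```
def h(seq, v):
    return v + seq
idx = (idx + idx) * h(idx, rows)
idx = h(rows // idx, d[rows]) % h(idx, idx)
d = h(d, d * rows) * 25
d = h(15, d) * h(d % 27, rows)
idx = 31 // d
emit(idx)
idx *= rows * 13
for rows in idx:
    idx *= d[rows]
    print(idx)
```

9

Transformed code:
idx = (idx + idx) * (rows + idx)
idx = (d[rows] + rows // idx) % (idx + idx)
d = (d * rows + d) * 25
d = (d + 15) * (rows + d % 27)
idx = 31 // d
emit(idx)
idx = idx * (rows * 13)
for rows in idx:
    idx = idx * d[rows]
    print(idx)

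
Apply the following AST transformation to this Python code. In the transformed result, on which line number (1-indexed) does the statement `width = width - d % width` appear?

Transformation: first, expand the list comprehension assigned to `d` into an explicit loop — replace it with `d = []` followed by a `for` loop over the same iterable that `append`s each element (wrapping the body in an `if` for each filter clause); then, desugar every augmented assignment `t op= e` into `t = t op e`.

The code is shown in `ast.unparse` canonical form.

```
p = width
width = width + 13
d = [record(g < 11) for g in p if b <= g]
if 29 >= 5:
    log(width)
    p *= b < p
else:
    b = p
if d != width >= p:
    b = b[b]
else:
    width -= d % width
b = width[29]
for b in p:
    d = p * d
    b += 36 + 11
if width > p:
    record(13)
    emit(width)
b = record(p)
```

15

Transformed code:
p = width
width = width + 13
d = []
for g in p:
    if b <= g:
        d.append(record(g < 11))
if 29 >= 5:
    log(width)
    p = p * (b < p)
else:
    b = p
if d != width >= p:
    b = b[b]
else:
    width = width - d % width
b = width[29]
for b in p:
    d = p * d
    b = b + (36 + 11)
if width > p:
    record(13)
    emit(width)
b = record(p)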